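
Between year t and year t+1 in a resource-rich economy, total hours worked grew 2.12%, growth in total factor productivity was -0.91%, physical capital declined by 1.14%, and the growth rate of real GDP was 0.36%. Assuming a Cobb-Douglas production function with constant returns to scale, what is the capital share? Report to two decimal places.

gY = gA + α·gK + (1−α)·gL, so gY − gA − gL = α(gK − gL).
0.36 + 0.91 − 2.12 = α × (-1.14 − 2.12).
-0.85 = -3.26 α, so α = 0.2607.

α = 0.26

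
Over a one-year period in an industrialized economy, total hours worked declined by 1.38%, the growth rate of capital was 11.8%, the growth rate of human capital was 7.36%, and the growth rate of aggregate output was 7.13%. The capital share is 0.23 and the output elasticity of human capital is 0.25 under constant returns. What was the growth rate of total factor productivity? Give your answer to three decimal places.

Labor's share = 1 − 0.23 − 0.25 = 0.52.
Capital: 0.23 × 11.8 = 2.714 pp.
Human capital: 0.25 × 7.36 = 1.84 pp.
Total hours worked: 0.52 × (-1.38) = -0.7176 pp.
TFP growth = 7.13 − 3.8364 = 3.2936%.

Total factor productivity grew 3.294%.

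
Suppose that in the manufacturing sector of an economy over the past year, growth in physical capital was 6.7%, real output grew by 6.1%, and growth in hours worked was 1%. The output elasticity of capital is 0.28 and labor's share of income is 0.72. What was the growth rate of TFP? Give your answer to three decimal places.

Labor's share = 1 − 0.28 = 0.72.
Physical capital: 0.28 × 6.7 = 1.876 pp.
Hours worked: 0.72 × 1 = 0.72 pp.
TFP growth = 6.1 − 2.596 = 3.504%.

3.504%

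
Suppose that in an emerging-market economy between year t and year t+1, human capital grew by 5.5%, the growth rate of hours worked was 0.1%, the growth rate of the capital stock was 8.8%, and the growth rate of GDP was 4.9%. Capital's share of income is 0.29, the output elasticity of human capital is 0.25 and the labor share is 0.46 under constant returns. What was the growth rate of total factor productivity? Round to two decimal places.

0.93%

Labor's share = 1 − 0.29 − 0.25 = 0.46.
The capital stock: 0.29 × 8.8 = 2.552 pp.
Human capital: 0.25 × 5.5 = 1.375 pp.
Hours worked: 0.46 × 0.1 = 0.046 pp.
TFP growth = 4.9 − 3.973 = 0.927%.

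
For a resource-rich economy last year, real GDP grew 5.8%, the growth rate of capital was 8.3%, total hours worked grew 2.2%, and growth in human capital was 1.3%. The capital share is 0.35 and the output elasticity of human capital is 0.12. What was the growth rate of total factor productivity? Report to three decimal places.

Labor's share = 1 − 0.35 − 0.12 = 0.53.
Capital: 0.35 × 8.3 = 2.905 pp.
Human capital: 0.12 × 1.3 = 0.156 pp.
Total hours worked: 0.53 × 2.2 = 1.166 pp.
TFP growth = 5.8 − 4.227 = 1.573%.

1.573%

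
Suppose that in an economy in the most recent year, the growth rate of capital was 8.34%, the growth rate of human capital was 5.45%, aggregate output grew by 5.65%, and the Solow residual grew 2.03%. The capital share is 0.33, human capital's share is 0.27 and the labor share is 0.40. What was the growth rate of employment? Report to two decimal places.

Labor's share = 1 − 0.33 − 0.27 = 0.4.
gY = gA + 0.33×8.34 + 0.27×5.45 + 0.4×g.
0.4×g = 5.65 − 2.03 − 4.2237 = -0.6037.
g = -0.6037 / 0.4 = -1.5093%.

-1.51%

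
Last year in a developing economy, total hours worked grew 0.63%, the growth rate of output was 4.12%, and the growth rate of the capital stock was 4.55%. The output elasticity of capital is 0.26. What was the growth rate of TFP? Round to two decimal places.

Labor's share = 1 − 0.26 = 0.74.
The capital stock: 0.26 × 4.55 = 1.183 pp.
Total hours worked: 0.74 × 0.63 = 0.4662 pp.
TFP growth = 4.12 − 1.6492 = 2.4708%.

TFP growth was 2.47%.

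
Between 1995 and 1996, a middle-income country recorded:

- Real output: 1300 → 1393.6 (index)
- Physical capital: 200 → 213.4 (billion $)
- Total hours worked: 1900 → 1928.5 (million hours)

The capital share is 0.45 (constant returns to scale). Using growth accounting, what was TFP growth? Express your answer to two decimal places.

TFP growth was 3.36%.

Real output growth = (1393.6 − 1300) / 1300 = 7.2%.
Physical capital growth = (213.4 − 200) / 200 = 6.7%.
Total hours worked growth = (1928.5 − 1900) / 1900 = 1.5%.
Labor's share = 1 − 0.45 = 0.55.
Physical capital: 0.45 × 6.7 = 3.015 pp.
Total hours worked: 0.55 × 1.5 = 0.825 pp.
TFP growth = 7.2 − 3.84 = 3.36%.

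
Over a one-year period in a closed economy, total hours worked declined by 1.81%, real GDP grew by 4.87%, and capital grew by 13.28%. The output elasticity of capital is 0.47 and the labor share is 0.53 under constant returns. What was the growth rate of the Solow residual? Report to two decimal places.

Labor's share = 1 − 0.47 = 0.53.
Capital: 0.47 × 13.28 = 6.2416 pp.
Total hours worked: 0.53 × (-1.81) = -0.9593 pp.
TFP growth = 4.87 − 5.2823 = -0.4123%.

-0.41%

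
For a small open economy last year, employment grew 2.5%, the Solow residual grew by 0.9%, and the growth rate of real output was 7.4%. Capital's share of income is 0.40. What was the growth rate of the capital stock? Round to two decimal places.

The capital stock grew 12.50%.

Labor's share = 1 − 0.4 = 0.6.
gY = gA + 0.6×2.5 + 0.4×g.
0.4×g = 7.4 − 0.9 − 1.5 = 5.
g = 5 / 0.4 = 12.5%.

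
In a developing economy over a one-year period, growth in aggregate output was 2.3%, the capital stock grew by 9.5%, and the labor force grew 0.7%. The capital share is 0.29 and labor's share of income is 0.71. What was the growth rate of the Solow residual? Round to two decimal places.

-0.95%

Labor's share = 1 − 0.29 = 0.71.
The capital stock: 0.29 × 9.5 = 2.755 pp.
The labor force: 0.71 × 0.7 = 0.497 pp.
TFP growth = 2.3 − 3.252 = -0.952%.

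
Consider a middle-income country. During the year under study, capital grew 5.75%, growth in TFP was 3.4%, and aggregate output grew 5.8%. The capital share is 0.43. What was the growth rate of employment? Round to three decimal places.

Labor's share = 1 − 0.43 = 0.57.
gY = gA + 0.43×5.75 + 0.57×g.
0.57×g = 5.8 − 3.4 − 2.4725 = -0.0725.
g = -0.0725 / 0.57 = -0.12719%.

-0.127%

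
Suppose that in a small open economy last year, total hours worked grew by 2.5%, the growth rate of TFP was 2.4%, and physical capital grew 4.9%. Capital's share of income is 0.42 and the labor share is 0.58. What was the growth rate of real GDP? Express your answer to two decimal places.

5.91%

Labor's share = 1 − 0.42 = 0.58.
Physical capital: 0.42 × 4.9 = 2.058 pp.
Total hours worked: 0.58 × 2.5 = 1.45 pp.
Output growth = 2.4 + 3.508 = 5.908%.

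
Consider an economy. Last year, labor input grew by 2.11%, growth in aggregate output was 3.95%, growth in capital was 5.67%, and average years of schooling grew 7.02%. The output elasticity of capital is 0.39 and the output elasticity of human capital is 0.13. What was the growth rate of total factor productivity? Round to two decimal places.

-0.19%

Labor's share = 1 − 0.39 − 0.13 = 0.48.
Capital: 0.39 × 5.67 = 2.2113 pp.
Average years of schooling: 0.13 × 7.02 = 0.9126 pp.
Labor input: 0.48 × 2.11 = 1.0128 pp.
TFP growth = 3.95 − 4.1367 = -0.1867%.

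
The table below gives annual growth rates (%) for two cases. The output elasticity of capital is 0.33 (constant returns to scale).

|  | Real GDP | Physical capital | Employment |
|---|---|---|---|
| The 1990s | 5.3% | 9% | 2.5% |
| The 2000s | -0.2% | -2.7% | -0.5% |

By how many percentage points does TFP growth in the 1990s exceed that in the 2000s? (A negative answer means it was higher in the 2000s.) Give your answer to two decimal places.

Labor's share = 1 − 0.33 = 0.67.
The 1990s: TFP = 5.3 − 2.97 − 1.675 = 0.655%.
The 2000s: TFP = -0.2 + 0.891 + 0.335 = 1.026%.
Difference = 0.655 − (1.026) = -0.371 pp.

-0.37 percentage points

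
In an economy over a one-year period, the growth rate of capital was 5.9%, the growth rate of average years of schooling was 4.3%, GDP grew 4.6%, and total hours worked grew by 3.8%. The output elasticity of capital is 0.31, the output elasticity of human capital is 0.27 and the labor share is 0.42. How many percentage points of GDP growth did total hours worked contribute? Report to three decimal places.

Labor's share = 1 − 0.31 − 0.27 = 0.42.
Contribution = share × growth = 0.42 × 3.8 = 1.596 pp.

1.596 percentage points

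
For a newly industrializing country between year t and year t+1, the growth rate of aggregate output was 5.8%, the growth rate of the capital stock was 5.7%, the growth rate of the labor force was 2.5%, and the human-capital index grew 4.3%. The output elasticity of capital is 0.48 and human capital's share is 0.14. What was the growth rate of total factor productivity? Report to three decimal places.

1.512%

Labor's share = 1 − 0.48 − 0.14 = 0.38.
The capital stock: 0.48 × 5.7 = 2.736 pp.
The human-capital index: 0.14 × 4.3 = 0.602 pp.
The labor force: 0.38 × 2.5 = 0.95 pp.
TFP growth = 5.8 − 4.288 = 1.512%.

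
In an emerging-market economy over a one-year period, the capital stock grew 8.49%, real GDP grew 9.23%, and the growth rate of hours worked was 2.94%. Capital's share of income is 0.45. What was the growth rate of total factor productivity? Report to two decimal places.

Total factor productivity grew 3.79%.

Labor's share = 1 − 0.45 = 0.55.
The capital stock: 0.45 × 8.49 = 3.8205 pp.
Hours worked: 0.55 × 2.94 = 1.617 pp.
TFP growth = 9.23 − 5.4375 = 3.7925%.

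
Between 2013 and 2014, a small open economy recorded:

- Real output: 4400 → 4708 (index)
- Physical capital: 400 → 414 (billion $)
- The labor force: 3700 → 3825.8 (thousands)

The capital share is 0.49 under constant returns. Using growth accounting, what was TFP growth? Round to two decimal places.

TFP grew 3.55%.

Real output growth = (4708 − 4400) / 4400 = 7%.
Physical capital growth = (414 − 400) / 400 = 3.5%.
The labor force growth = (3825.8 − 3700) / 3700 = 3.4%.
Labor's share = 1 − 0.49 = 0.51.
Physical capital: 0.49 × 3.5 = 1.715 pp.
The labor force: 0.51 × 3.4 = 1.734 pp.
TFP growth = 7 − 3.449 = 3.551%.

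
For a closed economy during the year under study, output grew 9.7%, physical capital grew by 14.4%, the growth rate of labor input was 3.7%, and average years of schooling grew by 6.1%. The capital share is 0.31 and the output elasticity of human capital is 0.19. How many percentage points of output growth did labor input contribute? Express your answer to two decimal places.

1.85 pp

Labor's share = 1 − 0.31 − 0.19 = 0.5.
Contribution = share × growth = 0.5 × 3.7 = 1.85 pp.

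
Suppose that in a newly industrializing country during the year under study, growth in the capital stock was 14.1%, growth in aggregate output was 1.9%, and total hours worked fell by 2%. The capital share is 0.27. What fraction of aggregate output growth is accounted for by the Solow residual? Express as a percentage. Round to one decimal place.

Labor's share = 1 − 0.27 = 0.73.
The capital stock: 0.27 × 14.1 = 3.807 pp.
Total hours worked: 0.73 × (-2) = -1.46 pp.
TFP growth = 1.9 − 2.347 = -0.447%.
TFP share of growth = -0.447 / 1.9 × 100 = -23.526%.

-23.5%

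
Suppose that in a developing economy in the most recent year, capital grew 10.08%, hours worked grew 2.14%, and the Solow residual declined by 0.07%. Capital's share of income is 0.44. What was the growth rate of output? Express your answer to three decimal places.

Labor's share = 1 − 0.44 = 0.56.
Capital: 0.44 × 10.08 = 4.4352 pp.
Hours worked: 0.56 × 2.14 = 1.1984 pp.
Output growth = -0.07 + 5.6336 = 5.5636%.

5.564%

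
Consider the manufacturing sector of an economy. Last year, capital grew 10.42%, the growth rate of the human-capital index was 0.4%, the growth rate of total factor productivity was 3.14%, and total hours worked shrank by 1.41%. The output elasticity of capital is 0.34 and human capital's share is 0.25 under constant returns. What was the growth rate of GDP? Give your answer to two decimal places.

GDP grew 6.20%.

Labor's share = 1 − 0.34 − 0.25 = 0.41.
Capital: 0.34 × 10.42 = 3.5428 pp.
The human-capital index: 0.25 × 0.4 = 0.1 pp.
Total hours worked: 0.41 × (-1.41) = -0.5781 pp.
Output growth = 3.14 + 3.0647 = 6.2047%.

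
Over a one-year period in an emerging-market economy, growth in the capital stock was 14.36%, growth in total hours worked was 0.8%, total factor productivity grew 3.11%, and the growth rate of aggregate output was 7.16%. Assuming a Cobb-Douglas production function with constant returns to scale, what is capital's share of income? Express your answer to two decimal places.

gY = gA + α·gK + (1−α)·gL, so gY − gA − gL = α(gK − gL).
7.16 − 3.11 − 0.8 = α × (14.36 − 0.8).
3.25 = 13.56 α, so α = 0.2397.

0.24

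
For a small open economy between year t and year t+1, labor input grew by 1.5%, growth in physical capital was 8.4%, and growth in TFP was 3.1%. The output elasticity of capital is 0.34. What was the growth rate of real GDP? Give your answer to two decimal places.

Labor's share = 1 − 0.34 = 0.66.
Physical capital: 0.34 × 8.4 = 2.856 pp.
Labor input: 0.66 × 1.5 = 0.99 pp.
Output growth = 3.1 + 3.846 = 6.946%.

Real GDP growth was 6.95%.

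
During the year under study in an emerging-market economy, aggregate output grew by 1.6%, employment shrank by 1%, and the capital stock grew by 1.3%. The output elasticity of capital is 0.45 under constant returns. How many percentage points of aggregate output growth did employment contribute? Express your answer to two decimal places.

-0.55 pp

Labor's share = 1 − 0.45 = 0.55.
Contribution = share × growth = 0.55 × (-1) = -0.55 pp.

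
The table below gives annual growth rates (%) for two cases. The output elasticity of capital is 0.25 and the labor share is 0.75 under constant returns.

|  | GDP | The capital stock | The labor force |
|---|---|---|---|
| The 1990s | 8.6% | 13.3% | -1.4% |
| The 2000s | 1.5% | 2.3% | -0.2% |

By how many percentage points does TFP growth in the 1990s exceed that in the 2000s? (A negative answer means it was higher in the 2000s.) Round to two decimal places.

Labor's share = 1 − 0.25 = 0.75.
The 1990s: TFP = 8.6 − 3.325 + 1.05 = 6.325%.
The 2000s: TFP = 1.5 − 0.575 + 0.15 = 1.075%.
Difference = 6.325 − (1.075) = 5.25 pp.

5.25 percentage points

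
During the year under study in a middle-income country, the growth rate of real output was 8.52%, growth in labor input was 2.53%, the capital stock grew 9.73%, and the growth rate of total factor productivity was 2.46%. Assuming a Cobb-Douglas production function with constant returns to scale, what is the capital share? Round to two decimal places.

gY = gA + α·gK + (1−α)·gL, so gY − gA − gL = α(gK − gL).
8.52 − 2.46 − 2.53 = α × (9.73 − 2.53).
3.53 = 7.2 α, so α = 0.4903.

The capital share is 0.49.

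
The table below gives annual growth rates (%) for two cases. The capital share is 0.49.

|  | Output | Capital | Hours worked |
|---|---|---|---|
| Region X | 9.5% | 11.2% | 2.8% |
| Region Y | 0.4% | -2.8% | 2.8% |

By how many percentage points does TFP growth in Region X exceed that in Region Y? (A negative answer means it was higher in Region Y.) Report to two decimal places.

2.24 percentage points

Labor's share = 1 − 0.49 = 0.51.
Region X: TFP = 9.5 − 5.488 − 1.428 = 2.584%.
Region Y: TFP = 0.4 + 1.372 − 1.428 = 0.344%.
Difference = 2.584 − (0.344) = 2.24 pp.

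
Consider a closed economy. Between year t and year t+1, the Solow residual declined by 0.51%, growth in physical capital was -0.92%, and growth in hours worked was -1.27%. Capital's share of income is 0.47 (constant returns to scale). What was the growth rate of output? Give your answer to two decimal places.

-1.62%

Labor's share = 1 − 0.47 = 0.53.
Physical capital: 0.47 × (-0.92) = -0.4324 pp.
Hours worked: 0.53 × (-1.27) = -0.6731 pp.
Output growth = -0.51 + (-1.1055) = -1.6155%.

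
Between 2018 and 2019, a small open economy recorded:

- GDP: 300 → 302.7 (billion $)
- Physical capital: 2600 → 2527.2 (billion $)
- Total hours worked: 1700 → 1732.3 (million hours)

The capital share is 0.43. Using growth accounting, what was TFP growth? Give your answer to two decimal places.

GDP growth = (302.7 − 300) / 300 = 0.9%.
Physical capital growth = (2527.2 − 2600) / 2600 = -2.8%.
Total hours worked growth = (1732.3 − 1700) / 1700 = 1.9%.
Labor's share = 1 − 0.43 = 0.57.
Physical capital: 0.43 × (-2.8) = -1.204 pp.
Total hours worked: 0.57 × 1.9 = 1.083 pp.
TFP growth = 0.9 + 0.121 = 1.021%.

1.02%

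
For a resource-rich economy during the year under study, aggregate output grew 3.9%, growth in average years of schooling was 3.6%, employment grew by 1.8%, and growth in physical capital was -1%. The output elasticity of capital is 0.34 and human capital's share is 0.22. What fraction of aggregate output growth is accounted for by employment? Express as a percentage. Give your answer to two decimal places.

Labor's share = 1 − 0.34 − 0.22 = 0.44.
Employment contributed 0.44 × 1.8 = 0.792 pp.
Share of growth = 0.792 / 3.9 × 100 = 20.3077%.

Employment accounted for 20.31% of growth.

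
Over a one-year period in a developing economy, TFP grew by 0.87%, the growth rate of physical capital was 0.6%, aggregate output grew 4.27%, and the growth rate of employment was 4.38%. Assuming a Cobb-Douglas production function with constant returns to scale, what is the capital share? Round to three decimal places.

0.259

gY = gA + α·gK + (1−α)·gL, so gY − gA − gL = α(gK − gL).
4.27 − 0.87 − 4.38 = α × (0.6 − 4.38).
-0.98 = -3.78 α, so α = 0.25926.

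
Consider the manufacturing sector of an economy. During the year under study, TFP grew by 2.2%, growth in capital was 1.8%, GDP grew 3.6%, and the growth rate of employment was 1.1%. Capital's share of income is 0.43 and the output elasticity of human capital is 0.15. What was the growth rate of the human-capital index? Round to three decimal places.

Labor's share = 1 − 0.43 − 0.15 = 0.42.
gY = gA + 0.43×1.8 + 0.42×1.1 + 0.15×g.
0.15×g = 3.6 − 2.2 − 1.236 = 0.164.
g = 0.164 / 0.15 = 1.09333%.

1.093%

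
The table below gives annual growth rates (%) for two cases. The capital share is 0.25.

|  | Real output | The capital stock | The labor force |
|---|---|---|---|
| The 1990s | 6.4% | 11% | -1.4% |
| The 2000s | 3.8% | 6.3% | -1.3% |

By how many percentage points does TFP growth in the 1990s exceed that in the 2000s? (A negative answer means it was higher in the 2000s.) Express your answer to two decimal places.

1.50 percentage points

Labor's share = 1 − 0.25 = 0.75.
The 1990s: TFP = 6.4 − 2.75 + 1.05 = 4.7%.
The 2000s: TFP = 3.8 − 1.575 + 0.975 = 3.2%.
Difference = 4.7 − (3.2) = 1.5 pp.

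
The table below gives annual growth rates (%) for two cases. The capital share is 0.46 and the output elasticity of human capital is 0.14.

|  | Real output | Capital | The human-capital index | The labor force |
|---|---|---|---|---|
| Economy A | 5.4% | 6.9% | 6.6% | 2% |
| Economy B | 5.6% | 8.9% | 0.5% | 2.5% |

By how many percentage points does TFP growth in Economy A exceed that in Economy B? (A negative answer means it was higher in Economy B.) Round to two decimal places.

0.07 percentage points

Labor's share = 1 − 0.46 − 0.14 = 0.4.
Economy A: TFP = 5.4 − 3.174 − 0.924 − 0.8 = 0.502%.
Economy B: TFP = 5.6 − 4.094 − 0.07 − 1 = 0.436%.
Difference = 0.502 − (0.436) = 0.066 pp.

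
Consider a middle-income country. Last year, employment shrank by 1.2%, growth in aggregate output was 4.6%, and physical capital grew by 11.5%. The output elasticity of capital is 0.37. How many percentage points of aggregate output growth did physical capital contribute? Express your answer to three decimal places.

4.255 percentage points

Contribution = share × growth = 0.37 × 11.5 = 4.255 pp.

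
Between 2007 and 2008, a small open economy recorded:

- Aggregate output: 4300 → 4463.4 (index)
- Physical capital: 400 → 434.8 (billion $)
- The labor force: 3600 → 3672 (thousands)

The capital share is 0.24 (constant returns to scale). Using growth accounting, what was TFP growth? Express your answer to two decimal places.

0.19%

Aggregate output growth = (4463.4 − 4300) / 4300 = 3.8%.
Physical capital growth = (434.8 − 400) / 400 = 8.7%.
The labor force growth = (3672 − 3600) / 3600 = 2%.
Labor's share = 1 − 0.24 = 0.76.
Physical capital: 0.24 × 8.7 = 2.088 pp.
The labor force: 0.76 × 2 = 1.52 pp.
TFP growth = 3.8 − 3.608 = 0.192%.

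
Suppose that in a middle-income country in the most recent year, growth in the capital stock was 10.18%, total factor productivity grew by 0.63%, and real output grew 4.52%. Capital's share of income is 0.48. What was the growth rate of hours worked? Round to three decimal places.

Labor's share = 1 − 0.48 = 0.52.
gY = gA + 0.48×10.18 + 0.52×g.
0.52×g = 4.52 − 0.63 − 4.8864 = -0.9964.
g = -0.9964 / 0.52 = -1.91615%.

-1.916%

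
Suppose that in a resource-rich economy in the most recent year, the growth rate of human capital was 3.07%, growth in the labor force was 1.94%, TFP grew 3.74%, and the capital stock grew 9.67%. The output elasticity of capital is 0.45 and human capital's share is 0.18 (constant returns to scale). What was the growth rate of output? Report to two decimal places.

9.36%

Labor's share = 1 − 0.45 − 0.18 = 0.37.
The capital stock: 0.45 × 9.67 = 4.3515 pp.
Human capital: 0.18 × 3.07 = 0.5526 pp.
The labor force: 0.37 × 1.94 = 0.7178 pp.
Output growth = 3.74 + 5.6219 = 9.3619%.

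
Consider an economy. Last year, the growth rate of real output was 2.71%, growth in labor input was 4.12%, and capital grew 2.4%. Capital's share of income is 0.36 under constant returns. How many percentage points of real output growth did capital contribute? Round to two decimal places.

Contribution = share × growth = 0.36 × 2.4 = 0.864 pp.

0.86 percentage points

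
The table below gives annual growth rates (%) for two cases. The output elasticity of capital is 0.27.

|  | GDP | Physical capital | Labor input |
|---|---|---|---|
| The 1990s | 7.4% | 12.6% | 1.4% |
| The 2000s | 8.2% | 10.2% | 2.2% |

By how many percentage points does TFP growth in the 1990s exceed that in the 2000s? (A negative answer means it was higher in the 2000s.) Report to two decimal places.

Labor's share = 1 − 0.27 = 0.73.
The 1990s: TFP = 7.4 − 3.402 − 1.022 = 2.976%.
The 2000s: TFP = 8.2 − 2.754 − 1.606 = 3.84%.
Difference = 2.976 − (3.84) = -0.864 pp.

-0.86 percentage points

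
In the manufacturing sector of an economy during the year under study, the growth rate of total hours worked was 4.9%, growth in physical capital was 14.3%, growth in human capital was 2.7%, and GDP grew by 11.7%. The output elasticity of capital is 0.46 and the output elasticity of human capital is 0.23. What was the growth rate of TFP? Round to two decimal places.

TFP growth was 2.98%.

Labor's share = 1 − 0.46 − 0.23 = 0.31.
Physical capital: 0.46 × 14.3 = 6.578 pp.
Human capital: 0.23 × 2.7 = 0.621 pp.
Total hours worked: 0.31 × 4.9 = 1.519 pp.
TFP growth = 11.7 − 8.718 = 2.982%.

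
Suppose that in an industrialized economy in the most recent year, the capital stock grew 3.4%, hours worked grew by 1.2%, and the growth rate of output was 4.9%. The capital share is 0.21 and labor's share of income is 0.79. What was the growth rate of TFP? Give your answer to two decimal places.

Labor's share = 1 − 0.21 = 0.79.
The capital stock: 0.21 × 3.4 = 0.714 pp.
Hours worked: 0.79 × 1.2 = 0.948 pp.
TFP growth = 4.9 − 1.662 = 3.238%.

TFP growth was 3.24%.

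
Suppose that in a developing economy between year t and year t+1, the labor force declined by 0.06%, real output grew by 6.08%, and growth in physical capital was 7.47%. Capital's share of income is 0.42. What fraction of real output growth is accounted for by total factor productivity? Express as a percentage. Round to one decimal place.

Total factor productivity accounted for 49.0% of growth.

Labor's share = 1 − 0.42 = 0.58.
Physical capital: 0.42 × 7.47 = 3.1374 pp.
The labor force: 0.58 × (-0.06) = -0.0348 pp.
TFP growth = 6.08 − 3.1026 = 2.9774%.
TFP share of growth = 2.9774 / 6.08 × 100 = 48.97%.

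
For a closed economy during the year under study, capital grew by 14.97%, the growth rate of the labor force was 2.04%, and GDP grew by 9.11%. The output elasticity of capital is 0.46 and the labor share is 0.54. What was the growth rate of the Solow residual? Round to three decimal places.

1.122%

Labor's share = 1 − 0.46 = 0.54.
Capital: 0.46 × 14.97 = 6.8862 pp.
The labor force: 0.54 × 2.04 = 1.1016 pp.
TFP growth = 9.11 − 7.9878 = 1.1222%.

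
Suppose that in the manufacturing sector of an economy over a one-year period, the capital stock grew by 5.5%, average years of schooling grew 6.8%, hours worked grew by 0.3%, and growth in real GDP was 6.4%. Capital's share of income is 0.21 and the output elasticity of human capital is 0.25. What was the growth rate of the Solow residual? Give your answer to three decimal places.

Labor's share = 1 − 0.21 − 0.25 = 0.54.
The capital stock: 0.21 × 5.5 = 1.155 pp.
Average years of schooling: 0.25 × 6.8 = 1.7 pp.
Hours worked: 0.54 × 0.3 = 0.162 pp.
TFP growth = 6.4 − 3.017 = 3.383%.

3.383%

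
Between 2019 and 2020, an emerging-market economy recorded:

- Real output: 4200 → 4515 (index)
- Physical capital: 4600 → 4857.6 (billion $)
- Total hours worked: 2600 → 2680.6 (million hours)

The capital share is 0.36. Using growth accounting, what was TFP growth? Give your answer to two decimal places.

Real output growth = (4515 − 4200) / 4200 = 7.5%.
Physical capital growth = (4857.6 − 4600) / 4600 = 5.6%.
Total hours worked growth = (2680.6 − 2600) / 2600 = 3.1%.
Labor's share = 1 − 0.36 = 0.64.
Physical capital: 0.36 × 5.6 = 2.016 pp.
Total hours worked: 0.64 × 3.1 = 1.984 pp.
TFP growth = 7.5 − 4 = 3.5%.

3.50%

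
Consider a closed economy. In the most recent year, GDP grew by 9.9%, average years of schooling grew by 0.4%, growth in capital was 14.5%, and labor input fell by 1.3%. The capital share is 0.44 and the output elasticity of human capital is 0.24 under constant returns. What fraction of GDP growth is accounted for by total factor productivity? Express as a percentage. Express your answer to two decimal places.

Labor's share = 1 − 0.44 − 0.24 = 0.32.
Capital: 0.44 × 14.5 = 6.38 pp.
Average years of schooling: 0.24 × 0.4 = 0.096 pp.
Labor input: 0.32 × (-1.3) = -0.416 pp.
TFP growth = 9.9 − 6.06 = 3.84%.
TFP share of growth = 3.84 / 9.9 × 100 = 38.7879%.

Total factor productivity accounted for 38.79% of growth.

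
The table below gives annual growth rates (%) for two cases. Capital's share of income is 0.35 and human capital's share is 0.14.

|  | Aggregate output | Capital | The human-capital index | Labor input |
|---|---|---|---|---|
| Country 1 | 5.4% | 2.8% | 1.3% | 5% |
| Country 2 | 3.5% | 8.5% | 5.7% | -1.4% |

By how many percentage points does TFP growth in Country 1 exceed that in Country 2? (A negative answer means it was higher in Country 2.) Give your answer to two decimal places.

1.25 percentage points

Labor's share = 1 − 0.35 − 0.14 = 0.51.
Country 1: TFP = 5.4 − 0.98 − 0.182 − 2.55 = 1.688%.
Country 2: TFP = 3.5 − 2.975 − 0.798 + 0.714 = 0.441%.
Difference = 1.688 − (0.441) = 1.247 pp.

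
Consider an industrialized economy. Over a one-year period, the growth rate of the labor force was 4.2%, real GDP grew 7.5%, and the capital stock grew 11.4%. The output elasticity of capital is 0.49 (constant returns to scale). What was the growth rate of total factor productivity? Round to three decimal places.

-0.228%

Labor's share = 1 − 0.49 = 0.51.
The capital stock: 0.49 × 11.4 = 5.586 pp.
The labor force: 0.51 × 4.2 = 2.142 pp.
TFP growth = 7.5 − 7.728 = -0.228%.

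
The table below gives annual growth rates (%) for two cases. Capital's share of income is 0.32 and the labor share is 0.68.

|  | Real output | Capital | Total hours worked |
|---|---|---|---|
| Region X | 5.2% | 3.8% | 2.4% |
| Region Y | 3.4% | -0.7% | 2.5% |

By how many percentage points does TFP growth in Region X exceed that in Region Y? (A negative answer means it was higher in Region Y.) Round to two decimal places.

0.43 percentage points

Labor's share = 1 − 0.32 = 0.68.
Region X: TFP = 5.2 − 1.216 − 1.632 = 2.352%.
Region Y: TFP = 3.4 + 0.224 − 1.7 = 1.924%.
Difference = 2.352 − (1.924) = 0.428 pp.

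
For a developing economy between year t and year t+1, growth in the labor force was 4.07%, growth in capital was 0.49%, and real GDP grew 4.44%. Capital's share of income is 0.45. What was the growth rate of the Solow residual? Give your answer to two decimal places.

The Solow residual growth was 1.98%.

Labor's share = 1 − 0.45 = 0.55.
Capital: 0.45 × 0.49 = 0.2205 pp.
The labor force: 0.55 × 4.07 = 2.2385 pp.
TFP growth = 4.44 − 2.459 = 1.981%.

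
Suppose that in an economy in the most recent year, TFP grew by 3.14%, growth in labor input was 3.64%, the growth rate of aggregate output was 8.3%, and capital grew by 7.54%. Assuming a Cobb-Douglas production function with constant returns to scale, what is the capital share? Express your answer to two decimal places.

gY = gA + α·gK + (1−α)·gL, so gY − gA − gL = α(gK − gL).
8.3 − 3.14 − 3.64 = α × (7.54 − 3.64).
1.52 = 3.9 α, so α = 0.3897.

α = 0.39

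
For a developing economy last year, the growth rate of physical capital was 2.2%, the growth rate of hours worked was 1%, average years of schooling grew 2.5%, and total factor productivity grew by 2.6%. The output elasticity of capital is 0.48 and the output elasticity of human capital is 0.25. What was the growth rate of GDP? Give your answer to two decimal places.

Labor's share = 1 − 0.48 − 0.25 = 0.27.
Physical capital: 0.48 × 2.2 = 1.056 pp.
Average years of schooling: 0.25 × 2.5 = 0.625 pp.
Hours worked: 0.27 × 1 = 0.27 pp.
Output growth = 2.6 + 1.951 = 4.551%.

GDP growth was 4.55%.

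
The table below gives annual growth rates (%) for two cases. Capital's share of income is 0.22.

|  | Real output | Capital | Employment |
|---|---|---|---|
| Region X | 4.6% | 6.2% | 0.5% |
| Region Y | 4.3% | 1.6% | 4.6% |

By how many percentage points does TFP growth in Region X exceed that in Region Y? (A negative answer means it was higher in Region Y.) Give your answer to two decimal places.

Labor's share = 1 − 0.22 = 0.78.
Region X: TFP = 4.6 − 1.364 − 0.39 = 2.846%.
Region Y: TFP = 4.3 − 0.352 − 3.588 = 0.36%.
Difference = 2.846 − (0.36) = 2.486 pp.

2.49 percentage points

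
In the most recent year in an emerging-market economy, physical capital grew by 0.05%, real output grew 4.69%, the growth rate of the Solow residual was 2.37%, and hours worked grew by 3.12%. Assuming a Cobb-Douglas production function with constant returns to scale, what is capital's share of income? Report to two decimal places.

α = 0.26

gY = gA + α·gK + (1−α)·gL, so gY − gA − gL = α(gK − gL).
4.69 − 2.37 − 3.12 = α × (0.05 − 3.12).
-0.8 = -3.07 α, so α = 0.2606.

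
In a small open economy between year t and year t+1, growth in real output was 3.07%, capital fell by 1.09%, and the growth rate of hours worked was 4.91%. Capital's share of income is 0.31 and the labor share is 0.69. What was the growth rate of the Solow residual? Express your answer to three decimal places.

Labor's share = 1 − 0.31 = 0.69.
Capital: 0.31 × (-1.09) = -0.3379 pp.
Hours worked: 0.69 × 4.91 = 3.3879 pp.
TFP growth = 3.07 − 3.05 = 0.02%.

0.020%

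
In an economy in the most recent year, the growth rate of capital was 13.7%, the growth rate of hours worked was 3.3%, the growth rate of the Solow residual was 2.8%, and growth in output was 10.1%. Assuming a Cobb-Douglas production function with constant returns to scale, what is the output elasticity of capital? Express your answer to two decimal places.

0.38

gY = gA + α·gK + (1−α)·gL, so gY − gA − gL = α(gK − gL).
10.1 − 2.8 − 3.3 = α × (13.7 − 3.3).
4 = 10.4 α, so α = 0.3846.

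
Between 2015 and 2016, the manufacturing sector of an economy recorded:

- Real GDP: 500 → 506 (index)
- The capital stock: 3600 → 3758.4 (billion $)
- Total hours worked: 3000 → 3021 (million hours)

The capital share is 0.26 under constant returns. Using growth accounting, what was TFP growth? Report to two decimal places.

-0.46%

Real GDP growth = (506 − 500) / 500 = 1.2%.
The capital stock growth = (3758.4 − 3600) / 3600 = 4.4%.
Total hours worked growth = (3021 − 3000) / 3000 = 0.7%.
Labor's share = 1 − 0.26 = 0.74.
The capital stock: 0.26 × 4.4 = 1.144 pp.
Total hours worked: 0.74 × 0.7 = 0.518 pp.
TFP growth = 1.2 − 1.662 = -0.462%.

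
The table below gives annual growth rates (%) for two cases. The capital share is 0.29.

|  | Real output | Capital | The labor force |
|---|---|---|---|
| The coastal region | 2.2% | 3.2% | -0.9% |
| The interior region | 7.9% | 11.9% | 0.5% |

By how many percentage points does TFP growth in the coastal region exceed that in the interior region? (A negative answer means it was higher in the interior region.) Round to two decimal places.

-2.18 percentage points

Labor's share = 1 − 0.29 = 0.71.
The coastal region: TFP = 2.2 − 0.928 + 0.639 = 1.911%.
The interior region: TFP = 7.9 − 3.451 − 0.355 = 4.094%.
Difference = 1.911 − (4.094) = -2.183 pp.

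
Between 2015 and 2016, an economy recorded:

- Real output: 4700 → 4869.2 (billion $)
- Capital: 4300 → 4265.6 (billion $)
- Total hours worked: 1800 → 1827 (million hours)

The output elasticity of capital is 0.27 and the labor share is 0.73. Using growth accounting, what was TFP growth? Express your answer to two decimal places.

Real output growth = (4869.2 − 4700) / 4700 = 3.6%.
Capital growth = (4265.6 − 4300) / 4300 = -0.8%.
Total hours worked growth = (1827 − 1800) / 1800 = 1.5%.
Labor's share = 1 − 0.27 = 0.73.
Capital: 0.27 × (-0.8) = -0.216 pp.
Total hours worked: 0.73 × 1.5 = 1.095 pp.
TFP growth = 3.6 − 0.879 = 2.721%.

2.72%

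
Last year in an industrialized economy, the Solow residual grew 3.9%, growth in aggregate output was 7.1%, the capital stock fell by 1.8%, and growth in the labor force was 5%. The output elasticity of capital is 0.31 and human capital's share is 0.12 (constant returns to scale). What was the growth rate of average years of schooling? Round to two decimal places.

Labor's share = 1 − 0.31 − 0.12 = 0.57.
gY = gA + 0.31×(-1.8) + 0.57×5 + 0.12×g.
0.12×g = 7.1 − 3.9 − 2.292 = 0.908.
g = 0.908 / 0.12 = 7.5667%.

7.57%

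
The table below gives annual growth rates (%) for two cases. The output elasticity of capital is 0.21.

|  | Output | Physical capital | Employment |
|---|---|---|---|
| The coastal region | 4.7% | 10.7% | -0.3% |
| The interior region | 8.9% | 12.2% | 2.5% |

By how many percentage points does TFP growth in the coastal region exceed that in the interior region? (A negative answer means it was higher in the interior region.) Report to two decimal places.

-1.67 percentage points

Labor's share = 1 − 0.21 = 0.79.
The coastal region: TFP = 4.7 − 2.247 + 0.237 = 2.69%.
The interior region: TFP = 8.9 − 2.562 − 1.975 = 4.363%.
Difference = 2.69 − (4.363) = -1.673 pp.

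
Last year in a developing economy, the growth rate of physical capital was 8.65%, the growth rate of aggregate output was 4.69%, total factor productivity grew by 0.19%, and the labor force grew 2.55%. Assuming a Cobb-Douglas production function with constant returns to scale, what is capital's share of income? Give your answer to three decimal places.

Capital's share of income is 0.320.

gY = gA + α·gK + (1−α)·gL, so gY − gA − gL = α(gK − gL).
4.69 − 0.19 − 2.55 = α × (8.65 − 2.55).
1.95 = 6.1 α, so α = 0.31967.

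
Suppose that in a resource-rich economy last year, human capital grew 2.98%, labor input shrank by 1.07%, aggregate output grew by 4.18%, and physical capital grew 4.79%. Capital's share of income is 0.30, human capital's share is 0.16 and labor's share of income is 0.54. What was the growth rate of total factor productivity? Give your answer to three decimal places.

Labor's share = 1 − 0.3 − 0.16 = 0.54.
Physical capital: 0.3 × 4.79 = 1.437 pp.
Human capital: 0.16 × 2.98 = 0.4768 pp.
Labor input: 0.54 × (-1.07) = -0.5778 pp.
TFP growth = 4.18 − 1.336 = 2.844%.

Total factor productivity grew 2.844%.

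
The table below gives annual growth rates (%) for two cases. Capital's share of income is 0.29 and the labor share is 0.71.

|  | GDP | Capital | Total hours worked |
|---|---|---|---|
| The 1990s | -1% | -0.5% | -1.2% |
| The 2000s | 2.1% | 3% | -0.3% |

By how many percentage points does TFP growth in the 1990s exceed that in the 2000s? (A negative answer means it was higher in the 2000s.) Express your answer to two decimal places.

Labor's share = 1 − 0.29 = 0.71.
The 1990s: TFP = -1 + 0.145 + 0.852 = -0.003%.
The 2000s: TFP = 2.1 − 0.87 + 0.213 = 1.443%.
Difference = -0.003 − (1.443) = -1.446 pp.

-1.45 percentage points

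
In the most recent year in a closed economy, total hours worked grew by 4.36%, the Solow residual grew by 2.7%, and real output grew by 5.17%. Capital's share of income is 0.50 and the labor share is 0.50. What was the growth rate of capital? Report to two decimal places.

Labor's share = 1 − 0.5 = 0.5.
gY = gA + 0.5×4.36 + 0.5×g.
0.5×g = 5.17 − 2.7 − 2.18 = 0.29.
g = 0.29 / 0.5 = 0.58%.

0.58%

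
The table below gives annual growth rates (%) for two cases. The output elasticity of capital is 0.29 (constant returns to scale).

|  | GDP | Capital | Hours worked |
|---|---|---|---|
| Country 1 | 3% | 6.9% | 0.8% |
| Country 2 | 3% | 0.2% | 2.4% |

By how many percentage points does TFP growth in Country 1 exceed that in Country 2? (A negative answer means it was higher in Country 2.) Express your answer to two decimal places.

-0.81 percentage points

Labor's share = 1 − 0.29 = 0.71.
Country 1: TFP = 3 − 2.001 − 0.568 = 0.431%.
Country 2: TFP = 3 − 0.058 − 1.704 = 1.238%.
Difference = 0.431 − (1.238) = -0.807 pp.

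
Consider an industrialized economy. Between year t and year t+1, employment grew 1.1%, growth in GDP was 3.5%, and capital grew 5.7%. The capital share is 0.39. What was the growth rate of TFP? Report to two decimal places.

TFP grew 0.61%.

Labor's share = 1 − 0.39 = 0.61.
Capital: 0.39 × 5.7 = 2.223 pp.
Employment: 0.61 × 1.1 = 0.671 pp.
TFP growth = 3.5 − 2.894 = 0.606%.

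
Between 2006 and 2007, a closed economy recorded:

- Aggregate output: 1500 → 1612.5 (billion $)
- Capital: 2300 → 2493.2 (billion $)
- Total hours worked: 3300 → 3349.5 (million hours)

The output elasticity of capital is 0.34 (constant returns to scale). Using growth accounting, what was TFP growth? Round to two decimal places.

Aggregate output growth = (1612.5 − 1500) / 1500 = 7.5%.
Capital growth = (2493.2 − 2300) / 2300 = 8.4%.
Total hours worked growth = (3349.5 − 3300) / 3300 = 1.5%.
Labor's share = 1 − 0.34 = 0.66.
Capital: 0.34 × 8.4 = 2.856 pp.
Total hours worked: 0.66 × 1.5 = 0.99 pp.
TFP growth = 7.5 − 3.846 = 3.654%.

TFP growth was 3.65%.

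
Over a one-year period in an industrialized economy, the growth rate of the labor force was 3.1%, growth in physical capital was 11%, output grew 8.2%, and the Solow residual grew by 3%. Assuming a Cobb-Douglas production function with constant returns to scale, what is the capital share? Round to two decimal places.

gY = gA + α·gK + (1−α)·gL, so gY − gA − gL = α(gK − gL).
8.2 − 3 − 3.1 = α × (11 − 3.1).
2.1 = 7.9 α, so α = 0.2658.

α = 0.27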